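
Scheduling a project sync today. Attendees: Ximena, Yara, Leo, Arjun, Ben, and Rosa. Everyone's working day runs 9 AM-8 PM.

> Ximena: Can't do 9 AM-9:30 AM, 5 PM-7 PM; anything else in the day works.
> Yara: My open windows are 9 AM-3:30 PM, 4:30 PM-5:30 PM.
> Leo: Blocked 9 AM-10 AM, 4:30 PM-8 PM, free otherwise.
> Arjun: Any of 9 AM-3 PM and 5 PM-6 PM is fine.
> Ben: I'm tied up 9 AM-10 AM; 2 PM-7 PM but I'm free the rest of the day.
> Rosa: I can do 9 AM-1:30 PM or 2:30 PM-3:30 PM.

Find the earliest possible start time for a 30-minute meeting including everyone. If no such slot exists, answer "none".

Ximena free: 09:30-17:00, 19:00-20:00 (invert busy blocks within the working day).
Yara free: 09:00-15:30, 16:30-17:30.
Leo free: 10:00-16:30 (invert busy blocks within the working day).
Arjun free: 09:00-15:00, 17:00-18:00.
Ben free: 10:00-14:00, 19:00-20:00 (invert busy blocks within the working day).
Rosa free: 09:00-13:30, 14:30-15:30.
Ximena ∩ Yara: 09:30-15:30, 16:30-17:00.
Ximena ∩ Yara ∩ Leo: 10:00-15:30.
Ximena ∩ Yara ∩ Leo ∩ Arjun: 10:00-15:00.
Ximena ∩ Yara ∩ Leo ∩ Arjun ∩ Ben: 10:00-14:00.
Ximena ∩ Yara ∩ Leo ∩ Arjun ∩ Ben ∩ Rosa: 10:00-13:30.
The first common window of at least 30 minutes is 10:00-13:30, so the earliest start is 10:00.

10:00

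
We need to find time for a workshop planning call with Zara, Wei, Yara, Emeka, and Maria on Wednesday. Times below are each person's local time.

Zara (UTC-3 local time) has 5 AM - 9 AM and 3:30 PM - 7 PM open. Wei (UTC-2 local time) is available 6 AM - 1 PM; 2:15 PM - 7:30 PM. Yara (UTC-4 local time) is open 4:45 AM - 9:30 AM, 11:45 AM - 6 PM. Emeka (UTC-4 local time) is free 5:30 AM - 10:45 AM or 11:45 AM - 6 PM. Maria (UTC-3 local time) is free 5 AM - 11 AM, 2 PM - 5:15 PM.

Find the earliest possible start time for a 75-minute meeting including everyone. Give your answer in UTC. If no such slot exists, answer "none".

Zara in UTC: 08:00-12:00, 18:30-22:00 (add 3h to convert from UTC-3).
Wei in UTC: 08:00-15:00, 16:15-21:30 (add 2h to convert from UTC-2).
Yara in UTC: 08:45-13:30, 15:45-22:00 (add 4h to convert from UTC-4).
Emeka in UTC: 09:30-14:45, 15:45-22:00 (add 4h to convert from UTC-4).
Maria in UTC: 08:00-14:00, 17:00-20:15 (add 3h to convert from UTC-3).
Zara ∩ Wei: 08:00-12:00, 18:30-21:30.
Zara ∩ Wei ∩ Yara: 08:45-12:00, 18:30-21:30.
Zara ∩ Wei ∩ Yara ∩ Emeka: 09:30-12:00, 18:30-21:30.
Zara ∩ Wei ∩ Yara ∩ Emeka ∩ Maria: 09:30-12:00, 18:30-20:15.
So the common availability across everyone is 09:30-12:00, 18:30-20:15.
The first common window of at least 75 minutes is 09:30-12:00, so the earliest start is 09:30.

09:30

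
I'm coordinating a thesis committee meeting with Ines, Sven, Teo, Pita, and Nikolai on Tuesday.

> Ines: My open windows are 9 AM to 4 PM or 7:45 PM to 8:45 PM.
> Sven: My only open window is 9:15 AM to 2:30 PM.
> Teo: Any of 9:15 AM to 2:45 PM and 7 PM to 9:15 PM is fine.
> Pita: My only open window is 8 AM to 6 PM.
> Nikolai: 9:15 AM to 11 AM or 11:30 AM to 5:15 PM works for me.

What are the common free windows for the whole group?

Ines ∩ Sven: 09:15-14:30.
Ines ∩ Sven ∩ Teo: 09:15-14:30.
Ines ∩ Sven ∩ Teo ∩ Pita: 09:15-14:30.
Ines ∩ Sven ∩ Teo ∩ Pita ∩ Nikolai: 09:15-11:00, 11:30-14:30.
Those are the intersection windows.

09:15-11:00, 11:30-14:30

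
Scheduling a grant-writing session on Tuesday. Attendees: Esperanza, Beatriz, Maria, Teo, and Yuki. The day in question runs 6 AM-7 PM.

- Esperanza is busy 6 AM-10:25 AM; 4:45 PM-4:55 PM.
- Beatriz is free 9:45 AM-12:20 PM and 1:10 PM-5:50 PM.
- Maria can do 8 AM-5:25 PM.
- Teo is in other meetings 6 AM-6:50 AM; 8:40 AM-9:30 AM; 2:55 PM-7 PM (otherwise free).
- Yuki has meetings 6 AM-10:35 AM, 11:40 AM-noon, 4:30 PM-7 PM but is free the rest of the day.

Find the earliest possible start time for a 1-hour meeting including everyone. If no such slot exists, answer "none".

Esperanza free: 10:25-16:45, 16:55-19:00 (invert busy blocks within the working day).
Beatriz free: 09:45-12:20, 13:10-17:50.
Maria free: 08:00-17:25.
Teo free: 06:50-08:40, 09:30-14:55 (invert busy blocks within the working day).
Yuki free: 10:35-11:40, 12:00-16:30 (invert busy blocks within the working day).
Esperanza ∩ Beatriz: 10:25-12:20, 13:10-16:45, 16:55-17:50.
Esperanza ∩ Beatriz ∩ Maria: 10:25-12:20, 13:10-16:45, 16:55-17:25.
Esperanza ∩ Beatriz ∩ Maria ∩ Teo: 10:25-12:20, 13:10-14:55.
Esperanza ∩ Beatriz ∩ Maria ∩ Teo ∩ Yuki: 10:35-11:40, 12:00-12:20, 13:10-14:55.
The first common window of at least 60 minutes is 10:35-11:40, so the earliest start is 10:35.

10:35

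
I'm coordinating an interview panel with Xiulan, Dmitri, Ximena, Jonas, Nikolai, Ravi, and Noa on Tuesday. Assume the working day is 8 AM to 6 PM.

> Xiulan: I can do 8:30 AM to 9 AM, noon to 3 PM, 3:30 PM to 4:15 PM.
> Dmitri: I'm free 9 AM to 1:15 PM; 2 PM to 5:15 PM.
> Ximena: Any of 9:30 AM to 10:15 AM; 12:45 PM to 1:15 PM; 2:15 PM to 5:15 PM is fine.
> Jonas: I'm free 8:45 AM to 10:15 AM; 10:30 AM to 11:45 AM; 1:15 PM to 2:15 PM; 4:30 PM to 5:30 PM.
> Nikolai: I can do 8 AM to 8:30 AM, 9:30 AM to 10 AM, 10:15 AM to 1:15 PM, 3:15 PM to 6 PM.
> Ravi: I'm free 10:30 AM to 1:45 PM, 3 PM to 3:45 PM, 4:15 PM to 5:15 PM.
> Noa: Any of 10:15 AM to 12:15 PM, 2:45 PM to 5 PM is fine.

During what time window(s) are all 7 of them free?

Xiulan ∩ Dmitri: 12:00-13:15, 14:00-15:00, 15:30-16:15.
Xiulan ∩ Dmitri ∩ Ximena: 12:45-13:15, 14:15-15:00, 15:30-16:15.
Xiulan ∩ Dmitri ∩ Ximena ∩ Jonas: ∅.
Xiulan ∩ Dmitri ∩ Ximena ∩ Jonas ∩ Nikolai: ∅.
Xiulan ∩ Dmitri ∩ Ximena ∩ Jonas ∩ Nikolai ∩ Ravi: ∅.
Xiulan ∩ Dmitri ∩ Ximena ∩ Jonas ∩ Nikolai ∩ Ravi ∩ Noa: ∅.
There is no time when everyone is free.

none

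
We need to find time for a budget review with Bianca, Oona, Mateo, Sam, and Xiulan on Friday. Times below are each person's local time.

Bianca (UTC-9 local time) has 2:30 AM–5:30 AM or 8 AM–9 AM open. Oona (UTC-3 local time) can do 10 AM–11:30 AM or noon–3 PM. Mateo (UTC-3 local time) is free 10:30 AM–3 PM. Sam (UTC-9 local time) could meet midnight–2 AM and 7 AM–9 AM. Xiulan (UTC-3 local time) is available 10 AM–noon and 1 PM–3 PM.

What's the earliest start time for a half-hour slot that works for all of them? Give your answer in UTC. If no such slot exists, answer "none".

Bianca in UTC: 11:30-14:30, 17:00-18:00 (add 9h to convert from UTC-9).
Oona in UTC: 13:00-14:30, 15:00-18:00 (add 3h to convert from UTC-3).
Mateo in UTC: 13:30-18:00 (add 3h to convert from UTC-3).
Sam in UTC: 09:00-11:00, 16:00-18:00 (add 9h to convert from UTC-9).
Xiulan in UTC: 13:00-15:00, 16:00-18:00 (add 3h to convert from UTC-3).
Bianca ∩ Oona: 13:00-14:30, 17:00-18:00.
Bianca ∩ Oona ∩ Mateo: 13:30-14:30, 17:00-18:00.
Bianca ∩ Oona ∩ Mateo ∩ Sam: 17:00-18:00.
Bianca ∩ Oona ∩ Mateo ∩ Sam ∩ Xiulan: 17:00-18:00.
The first common window of at least 30 minutes is 17:00-18:00, so the earliest start is 17:00.

17:00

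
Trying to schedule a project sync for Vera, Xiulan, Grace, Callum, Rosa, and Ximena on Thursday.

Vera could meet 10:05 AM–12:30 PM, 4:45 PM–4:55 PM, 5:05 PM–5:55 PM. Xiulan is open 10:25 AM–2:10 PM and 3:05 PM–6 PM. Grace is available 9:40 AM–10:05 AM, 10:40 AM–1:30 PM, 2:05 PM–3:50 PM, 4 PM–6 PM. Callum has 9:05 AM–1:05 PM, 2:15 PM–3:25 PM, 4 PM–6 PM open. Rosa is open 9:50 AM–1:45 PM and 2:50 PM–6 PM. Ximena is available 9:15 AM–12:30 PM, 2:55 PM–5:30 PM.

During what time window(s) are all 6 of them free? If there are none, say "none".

Vera ∩ Xiulan: 10:25-12:30, 16:45-16:55, 17:05-17:55.
Vera ∩ Xiulan ∩ Grace: 10:40-12:30, 16:45-16:55, 17:05-17:55.
Vera ∩ Xiulan ∩ Grace ∩ Callum: 10:40-12:30, 16:45-16:55, 17:05-17:55.
Vera ∩ Xiulan ∩ Grace ∩ Callum ∩ Rosa: 10:40-12:30, 16:45-16:55, 17:05-17:55.
Vera ∩ Xiulan ∩ Grace ∩ Callum ∩ Rosa ∩ Ximena: 10:40-12:30, 16:45-16:55, 17:05-17:30.

10:40-12:30, 16:45-16:55, 17:05-17:30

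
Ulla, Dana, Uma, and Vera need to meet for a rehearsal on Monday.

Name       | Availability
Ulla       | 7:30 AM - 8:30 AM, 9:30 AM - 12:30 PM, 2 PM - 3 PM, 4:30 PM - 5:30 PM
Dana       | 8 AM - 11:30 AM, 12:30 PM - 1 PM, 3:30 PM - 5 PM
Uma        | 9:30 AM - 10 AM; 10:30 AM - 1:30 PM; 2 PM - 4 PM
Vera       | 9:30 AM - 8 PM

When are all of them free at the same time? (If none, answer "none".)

Ulla ∩ Dana: 08:00-08:30, 09:30-11:30, 16:30-17:00.
Ulla ∩ Dana ∩ Uma: 09:30-10:00, 10:30-11:30.
Ulla ∩ Dana ∩ Uma ∩ Vera: 09:30-10:00, 10:30-11:30.

09:30-10:00, 10:30-11:30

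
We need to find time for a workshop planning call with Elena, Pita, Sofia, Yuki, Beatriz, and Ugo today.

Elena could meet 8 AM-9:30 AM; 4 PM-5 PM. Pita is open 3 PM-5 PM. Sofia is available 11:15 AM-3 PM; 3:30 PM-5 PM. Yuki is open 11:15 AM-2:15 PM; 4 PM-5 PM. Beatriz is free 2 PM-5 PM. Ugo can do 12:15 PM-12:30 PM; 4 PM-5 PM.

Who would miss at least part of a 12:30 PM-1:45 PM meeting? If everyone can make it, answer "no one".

Elena: not fully free for 12:30-13:45. Pita: not fully free for 12:30-13:45. Sofia: free for 12:30-13:45. Yuki: free for 12:30-13:45. Beatriz: not fully free for 12:30-13:45. Ugo: not fully free for 12:30-13:45.

Beatriz, Elena, Pita, Ugo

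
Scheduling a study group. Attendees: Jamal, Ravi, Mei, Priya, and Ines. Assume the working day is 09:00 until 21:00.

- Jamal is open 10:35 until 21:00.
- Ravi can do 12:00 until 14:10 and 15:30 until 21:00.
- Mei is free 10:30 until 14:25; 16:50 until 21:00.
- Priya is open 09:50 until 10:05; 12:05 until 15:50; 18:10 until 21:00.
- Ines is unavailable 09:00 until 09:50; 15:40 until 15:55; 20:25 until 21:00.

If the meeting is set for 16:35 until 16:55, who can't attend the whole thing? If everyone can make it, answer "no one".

Jamal free: 10:35-21:00.
Ravi free: 12:00-14:10, 15:30-21:00.
Mei free: 10:30-14:25, 16:50-21:00.
Priya free: 09:50-10:05, 12:05-15:50, 18:10-21:00.
Ines free: 09:50-15:40, 15:55-20:25 (invert busy blocks within the working day).
Jamal: free for 16:35-16:55. Ravi: free for 16:35-16:55. Mei: not fully free for 16:35-16:55. Priya: not fully free for 16:35-16:55. Ines: free for 16:35-16:55.

Mei, Priya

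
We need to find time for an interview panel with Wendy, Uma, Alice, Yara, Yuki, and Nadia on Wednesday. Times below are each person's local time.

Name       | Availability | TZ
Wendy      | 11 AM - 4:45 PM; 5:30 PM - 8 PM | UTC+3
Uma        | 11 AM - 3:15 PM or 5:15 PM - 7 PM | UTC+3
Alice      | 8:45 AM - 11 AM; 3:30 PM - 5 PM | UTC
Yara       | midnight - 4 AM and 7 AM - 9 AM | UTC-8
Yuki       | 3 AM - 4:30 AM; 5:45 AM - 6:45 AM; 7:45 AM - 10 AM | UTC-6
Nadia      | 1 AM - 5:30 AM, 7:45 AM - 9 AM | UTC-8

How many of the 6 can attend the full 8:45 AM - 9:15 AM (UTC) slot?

Wendy in UTC: 08:00-13:45, 14:30-17:00 (subtract 3h to convert from UTC+3).
Uma in UTC: 08:00-12:15, 14:15-16:00 (subtract 3h to convert from UTC+3).
Alice in UTC: 08:45-11:00, 15:30-17:00.
Yara in UTC: 08:00-12:00, 15:00-17:00 (add 8h to convert from UTC-8).
Yuki in UTC: 09:00-10:30, 11:45-12:45, 13:45-16:00 (add 6h to convert from UTC-6).
Nadia in UTC: 09:00-13:30, 15:45-17:00 (add 8h to convert from UTC-8).
Wendy, Uma, Alice, and Yara can make the full 08:45-09:15 slot — that's 4.

4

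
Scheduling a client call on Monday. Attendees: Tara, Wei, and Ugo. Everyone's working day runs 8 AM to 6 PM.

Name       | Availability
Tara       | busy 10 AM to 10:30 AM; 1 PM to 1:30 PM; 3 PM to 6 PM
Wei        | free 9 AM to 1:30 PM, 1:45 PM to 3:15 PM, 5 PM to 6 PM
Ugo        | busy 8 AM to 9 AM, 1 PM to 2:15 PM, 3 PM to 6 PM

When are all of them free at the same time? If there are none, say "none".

09:00-10:00, 10:30-13:00, 14:15-15:00

Tara free: 08:00-10:00, 10:30-13:00, 13:30-15:00 (invert busy blocks within the working day).
Wei free: 09:00-13:30, 13:45-15:15, 17:00-18:00.
Ugo free: 09:00-13:00, 14:15-15:00 (invert busy blocks within the working day).
Tara ∩ Wei: 09:00-10:00, 10:30-13:00, 13:45-15:00.
Tara ∩ Wei ∩ Ugo: 09:00-10:00, 10:30-13:00, 14:15-15:00.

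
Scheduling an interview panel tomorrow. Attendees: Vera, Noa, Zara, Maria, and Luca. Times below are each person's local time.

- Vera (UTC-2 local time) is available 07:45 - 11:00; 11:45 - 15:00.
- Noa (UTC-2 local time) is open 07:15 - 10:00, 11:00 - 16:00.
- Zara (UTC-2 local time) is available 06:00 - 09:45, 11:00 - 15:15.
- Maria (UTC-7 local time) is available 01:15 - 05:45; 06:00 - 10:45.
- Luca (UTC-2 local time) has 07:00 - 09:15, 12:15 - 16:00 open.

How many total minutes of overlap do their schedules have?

Vera in UTC: 09:45-13:00, 13:45-17:00 (add 2h to convert from UTC-2).
Noa in UTC: 09:15-12:00, 13:00-18:00 (add 2h to convert from UTC-2).
Zara in UTC: 08:00-11:45, 13:00-17:15 (add 2h to convert from UTC-2).
Maria in UTC: 08:15-12:45, 13:00-17:45 (add 7h to convert from UTC-7).
Luca in UTC: 09:00-11:15, 14:15-18:00 (add 2h to convert from UTC-2).
Vera ∩ Noa: 09:45-12:00, 13:45-17:00.
Vera ∩ Noa ∩ Zara: 09:45-11:45, 13:45-17:00.
Vera ∩ Noa ∩ Zara ∩ Maria: 09:45-11:45, 13:45-17:00.
Vera ∩ Noa ∩ Zara ∩ Maria ∩ Luca: 09:45-11:15, 14:15-17:00.
Summing the common windows: 90 + 165 = 255 minutes.

255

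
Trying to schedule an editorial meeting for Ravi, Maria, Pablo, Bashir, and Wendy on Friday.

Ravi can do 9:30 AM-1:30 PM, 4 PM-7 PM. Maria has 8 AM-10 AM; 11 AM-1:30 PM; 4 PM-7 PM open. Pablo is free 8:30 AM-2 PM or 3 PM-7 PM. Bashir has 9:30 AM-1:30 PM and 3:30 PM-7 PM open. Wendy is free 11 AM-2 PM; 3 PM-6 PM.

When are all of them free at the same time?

Ravi ∩ Maria: 09:30-10:00, 11:00-13:30, 16:00-19:00.
Ravi ∩ Maria ∩ Pablo: 09:30-10:00, 11:00-13:30, 16:00-19:00.
Ravi ∩ Maria ∩ Pablo ∩ Bashir: 09:30-10:00, 11:00-13:30, 16:00-19:00.
Ravi ∩ Maria ∩ Pablo ∩ Bashir ∩ Wendy: 11:00-13:30, 16:00-18:00.

11:00-13:30, 16:00-18:00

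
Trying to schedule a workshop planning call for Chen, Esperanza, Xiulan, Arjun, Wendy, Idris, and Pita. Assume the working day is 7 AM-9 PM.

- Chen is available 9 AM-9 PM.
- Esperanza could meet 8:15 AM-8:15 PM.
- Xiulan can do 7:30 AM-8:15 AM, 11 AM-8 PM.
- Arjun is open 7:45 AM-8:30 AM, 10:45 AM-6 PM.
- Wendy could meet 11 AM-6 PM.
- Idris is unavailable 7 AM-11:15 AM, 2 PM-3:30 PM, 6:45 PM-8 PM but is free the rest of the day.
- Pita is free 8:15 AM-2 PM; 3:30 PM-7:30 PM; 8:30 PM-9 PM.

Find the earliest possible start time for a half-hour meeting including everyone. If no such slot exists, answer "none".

Chen free: 09:00-21:00.
Esperanza free: 08:15-20:15.
Xiulan free: 07:30-08:15, 11:00-20:00.
Arjun free: 07:45-08:30, 10:45-18:00.
Wendy free: 11:00-18:00.
Idris free: 11:15-14:00, 15:30-18:45, 20:00-21:00 (invert busy blocks within the working day).
Pita free: 08:15-14:00, 15:30-19:30, 20:30-21:00.
Chen ∩ Esperanza: 09:00-20:15.
Chen ∩ Esperanza ∩ Xiulan: 11:00-20:00.
Chen ∩ Esperanza ∩ Xiulan ∩ Arjun: 11:00-18:00.
Chen ∩ Esperanza ∩ Xiulan ∩ Arjun ∩ Wendy: 11:00-18:00.
Chen ∩ Esperanza ∩ Xiulan ∩ Arjun ∩ Wendy ∩ Idris: 11:15-14:00, 15:30-18:00.
Chen ∩ Esperanza ∩ Xiulan ∩ Arjun ∩ Wendy ∩ Idris ∩ Pita: 11:15-14:00, 15:30-18:00.
The first common window of at least 30 minutes is 11:15-14:00, so the earliest start is 11:15.

11:15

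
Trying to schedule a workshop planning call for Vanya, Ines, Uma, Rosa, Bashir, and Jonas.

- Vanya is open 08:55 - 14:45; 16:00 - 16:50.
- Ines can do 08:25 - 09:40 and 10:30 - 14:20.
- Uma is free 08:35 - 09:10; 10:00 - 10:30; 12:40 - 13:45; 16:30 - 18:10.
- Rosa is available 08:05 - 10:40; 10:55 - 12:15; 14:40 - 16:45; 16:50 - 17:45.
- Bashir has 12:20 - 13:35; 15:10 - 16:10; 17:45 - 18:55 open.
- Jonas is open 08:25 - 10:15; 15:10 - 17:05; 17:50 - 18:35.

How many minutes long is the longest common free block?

Vanya ∩ Ines: 08:55-09:40, 10:30-14:20.
Vanya ∩ Ines ∩ Uma: 08:55-09:10, 12:40-13:45.
Vanya ∩ Ines ∩ Uma ∩ Rosa: 08:55-09:10.
Vanya ∩ Ines ∩ Uma ∩ Rosa ∩ Bashir: ∅.
Vanya ∩ Ines ∩ Uma ∩ Rosa ∩ Bashir ∩ Jonas: ∅.
There is no time when everyone is free.
No common window exists, so the longest block is 0 minutes.

0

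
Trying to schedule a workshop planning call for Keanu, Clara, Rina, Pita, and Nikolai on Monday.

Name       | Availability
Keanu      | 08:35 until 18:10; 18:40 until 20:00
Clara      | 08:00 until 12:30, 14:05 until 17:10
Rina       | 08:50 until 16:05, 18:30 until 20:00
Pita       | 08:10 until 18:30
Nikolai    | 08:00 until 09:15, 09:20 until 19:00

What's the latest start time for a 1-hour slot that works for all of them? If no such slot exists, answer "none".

Keanu ∩ Clara: 08:35-12:30, 14:05-17:10.
Keanu ∩ Clara ∩ Rina: 08:50-12:30, 14:05-16:05.
Keanu ∩ Clara ∩ Rina ∩ Pita: 08:50-12:30, 14:05-16:05.
Keanu ∩ Clara ∩ Rina ∩ Pita ∩ Nikolai: 08:50-09:15, 09:20-12:30, 14:05-16:05.
The last common window of at least 60 minutes is 14:05-16:05; a 60-minute meeting can start as late as 15:05 and still end by 16:05.

15:05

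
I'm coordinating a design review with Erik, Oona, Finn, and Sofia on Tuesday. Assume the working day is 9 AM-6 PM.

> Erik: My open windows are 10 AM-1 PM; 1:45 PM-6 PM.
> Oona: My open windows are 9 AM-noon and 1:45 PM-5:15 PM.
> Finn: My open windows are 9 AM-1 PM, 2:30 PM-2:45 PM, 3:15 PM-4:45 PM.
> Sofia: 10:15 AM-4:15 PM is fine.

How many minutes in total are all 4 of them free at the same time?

180

Erik ∩ Oona: 10:00-12:00, 13:45-17:15.
Erik ∩ Oona ∩ Finn: 10:00-12:00, 14:30-14:45, 15:15-16:45.
Erik ∩ Oona ∩ Finn ∩ Sofia: 10:15-12:00, 14:30-14:45, 15:15-16:15.
Summing the common windows: 105 + 15 + 60 = 180 minutes.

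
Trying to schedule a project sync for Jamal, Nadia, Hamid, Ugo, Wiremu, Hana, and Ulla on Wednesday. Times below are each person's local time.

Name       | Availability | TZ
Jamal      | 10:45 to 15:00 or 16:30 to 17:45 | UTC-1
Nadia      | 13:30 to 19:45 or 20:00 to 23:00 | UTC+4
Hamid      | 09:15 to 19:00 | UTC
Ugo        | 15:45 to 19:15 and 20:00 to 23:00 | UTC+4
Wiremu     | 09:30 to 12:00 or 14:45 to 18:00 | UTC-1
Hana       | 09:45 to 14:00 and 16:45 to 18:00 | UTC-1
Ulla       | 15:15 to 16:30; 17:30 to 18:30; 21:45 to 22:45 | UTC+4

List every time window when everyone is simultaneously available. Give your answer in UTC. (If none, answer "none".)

11:45-12:30, 17:45-18:45

Jamal in UTC: 11:45-16:00, 17:30-18:45 (add 1h to convert from UTC-1).
Nadia in UTC: 09:30-15:45, 16:00-19:00 (subtract 4h to convert from UTC+4).
Hamid in UTC: 09:15-19:00.
Ugo in UTC: 11:45-15:15, 16:00-19:00 (subtract 4h to convert from UTC+4).
Wiremu in UTC: 10:30-13:00, 15:45-19:00 (add 1h to convert from UTC-1).
Hana in UTC: 10:45-15:00, 17:45-19:00 (add 1h to convert from UTC-1).
Ulla in UTC: 11:15-12:30, 13:30-14:30, 17:45-18:45 (subtract 4h to convert from UTC+4).
Jamal ∩ Nadia: 11:45-15:45, 17:30-18:45.
Jamal ∩ Nadia ∩ Hamid: 11:45-15:45, 17:30-18:45.
Jamal ∩ Nadia ∩ Hamid ∩ Ugo: 11:45-15:15, 17:30-18:45.
Jamal ∩ Nadia ∩ Hamid ∩ Ugo ∩ Wiremu: 11:45-13:00, 17:30-18:45.
Jamal ∩ Nadia ∩ Hamid ∩ Ugo ∩ Wiremu ∩ Hana: 11:45-13:00, 17:45-18:45.
Jamal ∩ Nadia ∩ Hamid ∩ Ugo ∩ Wiremu ∩ Hana ∩ Ulla: 11:45-12:30, 17:45-18:45.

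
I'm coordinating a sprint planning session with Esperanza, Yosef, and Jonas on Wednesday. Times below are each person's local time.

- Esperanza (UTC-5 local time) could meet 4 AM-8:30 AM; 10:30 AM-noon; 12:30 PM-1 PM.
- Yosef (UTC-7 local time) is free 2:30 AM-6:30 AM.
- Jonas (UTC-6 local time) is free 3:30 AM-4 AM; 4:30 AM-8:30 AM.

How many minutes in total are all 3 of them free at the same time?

Esperanza in UTC: 09:00-13:30, 15:30-17:00, 17:30-18:00 (add 5h to convert from UTC-5).
Yosef in UTC: 09:30-13:30 (add 7h to convert from UTC-7).
Jonas in UTC: 09:30-10:00, 10:30-14:30 (add 6h to convert from UTC-6).
Esperanza ∩ Yosef: 09:30-13:30.
Esperanza ∩ Yosef ∩ Jonas: 09:30-10:00, 10:30-13:30.
Summing the common windows: 30 + 180 = 210 minutes.

210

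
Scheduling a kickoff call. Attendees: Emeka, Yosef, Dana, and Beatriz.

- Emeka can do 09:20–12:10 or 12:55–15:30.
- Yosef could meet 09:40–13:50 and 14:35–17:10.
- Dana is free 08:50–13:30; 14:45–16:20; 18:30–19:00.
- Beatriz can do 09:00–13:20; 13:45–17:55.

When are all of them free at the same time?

Emeka ∩ Yosef: 09:40-12:10, 12:55-13:50, 14:35-15:30.
Emeka ∩ Yosef ∩ Dana: 09:40-12:10, 12:55-13:30, 14:45-15:30.
Emeka ∩ Yosef ∩ Dana ∩ Beatriz: 09:40-12:10, 12:55-13:20, 14:45-15:30.
So the common availability across everyone is 09:40-12:10, 12:55-13:20, 14:45-15:30.

09:40-12:10, 12:55-13:20, 14:45-15:30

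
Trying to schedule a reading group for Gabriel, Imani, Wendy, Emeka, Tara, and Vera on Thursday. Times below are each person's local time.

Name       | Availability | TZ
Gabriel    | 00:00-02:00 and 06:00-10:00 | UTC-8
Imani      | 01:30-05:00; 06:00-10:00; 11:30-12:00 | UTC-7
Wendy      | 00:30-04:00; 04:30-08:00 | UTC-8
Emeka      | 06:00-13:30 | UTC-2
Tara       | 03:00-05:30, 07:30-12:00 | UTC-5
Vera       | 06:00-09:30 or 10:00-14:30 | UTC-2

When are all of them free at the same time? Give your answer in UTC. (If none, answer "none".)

Gabriel in UTC: 08:00-10:00, 14:00-18:00 (add 8h to convert from UTC-8).
Imani in UTC: 08:30-12:00, 13:00-17:00, 18:30-19:00 (add 7h to convert from UTC-7).
Wendy in UTC: 08:30-12:00, 12:30-16:00 (add 8h to convert from UTC-8).
Emeka in UTC: 08:00-15:30 (add 2h to convert from UTC-2).
Tara in UTC: 08:00-10:30, 12:30-17:00 (add 5h to convert from UTC-5).
Vera in UTC: 08:00-11:30, 12:00-16:30 (add 2h to convert from UTC-2).
Gabriel ∩ Imani: 08:30-10:00, 14:00-17:00.
Gabriel ∩ Imani ∩ Wendy: 08:30-10:00, 14:00-16:00.
Gabriel ∩ Imani ∩ Wendy ∩ Emeka: 08:30-10:00, 14:00-15:30.
Gabriel ∩ Imani ∩ Wendy ∩ Emeka ∩ Tara: 08:30-10:00, 14:00-15:30.
Gabriel ∩ Imani ∩ Wendy ∩ Emeka ∩ Tara ∩ Vera: 08:30-10:00, 14:00-15:30.

08:30-10:00, 14:00-15:30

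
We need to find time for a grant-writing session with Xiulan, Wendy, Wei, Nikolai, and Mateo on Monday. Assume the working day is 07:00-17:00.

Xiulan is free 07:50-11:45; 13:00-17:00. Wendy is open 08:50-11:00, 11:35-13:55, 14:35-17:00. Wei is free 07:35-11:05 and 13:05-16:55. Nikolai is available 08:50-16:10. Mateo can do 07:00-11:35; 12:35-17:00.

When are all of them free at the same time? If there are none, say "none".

08:50-11:00, 13:05-13:55, 14:35-16:10

Xiulan ∩ Wendy: 08:50-11:00, 11:35-11:45, 13:00-13:55, 14:35-17:00.
Xiulan ∩ Wendy ∩ Wei: 08:50-11:00, 13:05-13:55, 14:35-16:55.
Xiulan ∩ Wendy ∩ Wei ∩ Nikolai: 08:50-11:00, 13:05-13:55, 14:35-16:10.
Xiulan ∩ Wendy ∩ Wei ∩ Nikolai ∩ Mateo: 08:50-11:00, 13:05-13:55, 14:35-16:10.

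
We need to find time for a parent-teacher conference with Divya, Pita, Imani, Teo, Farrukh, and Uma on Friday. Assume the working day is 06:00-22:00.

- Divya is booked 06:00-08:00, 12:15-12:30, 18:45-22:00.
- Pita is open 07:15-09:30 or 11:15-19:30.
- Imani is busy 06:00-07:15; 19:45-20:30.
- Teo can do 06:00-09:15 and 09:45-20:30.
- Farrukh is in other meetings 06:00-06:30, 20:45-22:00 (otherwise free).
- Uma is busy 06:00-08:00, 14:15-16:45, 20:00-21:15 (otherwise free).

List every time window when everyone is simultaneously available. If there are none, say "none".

Divya free: 08:00-12:15, 12:30-18:45 (invert busy blocks within the working day).
Pita free: 07:15-09:30, 11:15-19:30.
Imani free: 07:15-19:45, 20:30-22:00 (invert busy blocks within the working day).
Teo free: 06:00-09:15, 09:45-20:30.
Farrukh free: 06:30-20:45 (invert busy blocks within the working day).
Uma free: 08:00-14:15, 16:45-20:00, 21:15-22:00 (invert busy blocks within the working day).
Divya ∩ Pita: 08:00-09:30, 11:15-12:15, 12:30-18:45.
Divya ∩ Pita ∩ Imani: 08:00-09:30, 11:15-12:15, 12:30-18:45.
Divya ∩ Pita ∩ Imani ∩ Teo: 08:00-09:15, 11:15-12:15, 12:30-18:45.
Divya ∩ Pita ∩ Imani ∩ Teo ∩ Farrukh: 08:00-09:15, 11:15-12:15, 12:30-18:45.
Divya ∩ Pita ∩ Imani ∩ Teo ∩ Farrukh ∩ Uma: 08:00-09:15, 11:15-12:15, 12:30-14:15, 16:45-18:45.
Those are the intersection windows.

08:00-09:15, 11:15-12:15, 12:30-14:15, 16:45-18:45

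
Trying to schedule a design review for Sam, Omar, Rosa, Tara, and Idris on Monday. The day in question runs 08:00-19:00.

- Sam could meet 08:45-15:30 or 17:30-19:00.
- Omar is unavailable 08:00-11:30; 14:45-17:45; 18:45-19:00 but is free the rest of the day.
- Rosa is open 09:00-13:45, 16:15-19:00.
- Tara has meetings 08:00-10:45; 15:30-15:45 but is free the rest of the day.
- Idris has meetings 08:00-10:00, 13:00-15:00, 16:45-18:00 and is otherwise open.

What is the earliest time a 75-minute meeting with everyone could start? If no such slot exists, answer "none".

11:30

Sam free: 08:45-15:30, 17:30-19:00.
Omar free: 11:30-14:45, 17:45-18:45 (invert busy blocks within the working day).
Rosa free: 09:00-13:45, 16:15-19:00.
Tara free: 10:45-15:30, 15:45-19:00 (invert busy blocks within the working day).
Idris free: 10:00-13:00, 15:00-16:45, 18:00-19:00 (invert busy blocks within the working day).
Sam ∩ Omar: 11:30-14:45, 17:45-18:45.
Sam ∩ Omar ∩ Rosa: 11:30-13:45, 17:45-18:45.
Sam ∩ Omar ∩ Rosa ∩ Tara: 11:30-13:45, 17:45-18:45.
Sam ∩ Omar ∩ Rosa ∩ Tara ∩ Idris: 11:30-13:00, 18:00-18:45.
So the common availability across everyone is 11:30-13:00, 18:00-18:45.
The first common window of at least 75 minutes is 11:30-13:00, so the earliest start is 11:30.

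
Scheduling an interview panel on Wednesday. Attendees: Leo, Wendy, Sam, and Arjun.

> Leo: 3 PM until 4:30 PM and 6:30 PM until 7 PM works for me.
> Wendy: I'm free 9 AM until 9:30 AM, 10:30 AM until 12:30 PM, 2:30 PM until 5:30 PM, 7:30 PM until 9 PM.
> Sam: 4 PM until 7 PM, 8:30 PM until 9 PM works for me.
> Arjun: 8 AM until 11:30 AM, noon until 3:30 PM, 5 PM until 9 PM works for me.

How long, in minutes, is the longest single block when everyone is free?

Leo ∩ Wendy: 15:00-16:30.
Leo ∩ Wendy ∩ Sam: 16:00-16:30.
Leo ∩ Wendy ∩ Sam ∩ Arjun: ∅.
There is no time when everyone is free.
No common window exists, so the longest block is 0 minutes.

0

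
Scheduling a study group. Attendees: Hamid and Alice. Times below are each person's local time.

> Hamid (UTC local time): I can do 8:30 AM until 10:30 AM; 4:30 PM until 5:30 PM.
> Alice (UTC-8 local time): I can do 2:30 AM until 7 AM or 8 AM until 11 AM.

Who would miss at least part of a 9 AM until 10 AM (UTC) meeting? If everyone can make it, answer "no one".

Hamid in UTC: 08:30-10:30, 16:30-17:30.
Alice in UTC: 10:30-15:00, 16:00-19:00 (add 8h to convert from UTC-8).
Hamid: free for 09:00-10:00. Alice: not fully free for 09:00-10:00.

Alice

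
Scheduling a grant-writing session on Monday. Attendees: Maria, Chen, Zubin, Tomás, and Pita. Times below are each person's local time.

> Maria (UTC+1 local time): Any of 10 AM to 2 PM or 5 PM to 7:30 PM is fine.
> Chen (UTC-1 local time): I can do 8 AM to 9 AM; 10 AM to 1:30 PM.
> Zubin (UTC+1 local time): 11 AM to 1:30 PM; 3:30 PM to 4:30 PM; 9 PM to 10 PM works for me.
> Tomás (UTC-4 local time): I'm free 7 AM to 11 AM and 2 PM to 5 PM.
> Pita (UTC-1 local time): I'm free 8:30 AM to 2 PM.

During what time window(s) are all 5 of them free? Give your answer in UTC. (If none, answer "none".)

11:00-12:30

Maria in UTC: 09:00-13:00, 16:00-18:30 (subtract 1h to convert from UTC+1).
Chen in UTC: 09:00-10:00, 11:00-14:30 (add 1h to convert from UTC-1).
Zubin in UTC: 10:00-12:30, 14:30-15:30, 20:00-21:00 (subtract 1h to convert from UTC+1).
Tomás in UTC: 11:00-15:00, 18:00-21:00 (add 4h to convert from UTC-4).
Pita in UTC: 09:30-15:00 (add 1h to convert from UTC-1).
Maria ∩ Chen: 09:00-10:00, 11:00-13:00.
Maria ∩ Chen ∩ Zubin: 11:00-12:30.
Maria ∩ Chen ∩ Zubin ∩ Tomás: 11:00-12:30.
Maria ∩ Chen ∩ Zubin ∩ Tomás ∩ Pita: 11:00-12:30.
Those are the intersection windows.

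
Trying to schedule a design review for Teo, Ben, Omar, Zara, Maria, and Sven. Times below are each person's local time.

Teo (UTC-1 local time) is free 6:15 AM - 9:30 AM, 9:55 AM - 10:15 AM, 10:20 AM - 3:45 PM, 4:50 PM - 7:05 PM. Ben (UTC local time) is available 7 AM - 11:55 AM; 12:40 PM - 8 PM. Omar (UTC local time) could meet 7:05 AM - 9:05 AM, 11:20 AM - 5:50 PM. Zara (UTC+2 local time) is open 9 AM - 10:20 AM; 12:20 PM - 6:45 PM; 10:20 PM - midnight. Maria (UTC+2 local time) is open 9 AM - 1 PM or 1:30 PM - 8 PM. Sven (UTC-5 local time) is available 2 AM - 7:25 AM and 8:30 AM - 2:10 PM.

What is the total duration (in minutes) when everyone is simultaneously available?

285

Teo in UTC: 07:15-10:30, 10:55-11:15, 11:20-16:45, 17:50-20:05 (add 1h to convert from UTC-1).
Ben in UTC: 07:00-11:55, 12:40-20:00.
Omar in UTC: 07:05-09:05, 11:20-17:50.
Zara in UTC: 07:00-08:20, 10:20-16:45, 20:20-22:00 (subtract 2h to convert from UTC+2).
Maria in UTC: 07:00-11:00, 11:30-18:00 (subtract 2h to convert from UTC+2).
Sven in UTC: 07:00-12:25, 13:30-19:10 (add 5h to convert from UTC-5).
Teo ∩ Ben: 07:15-10:30, 10:55-11:15, 11:20-11:55, 12:40-16:45, 17:50-20:00.
Teo ∩ Ben ∩ Omar: 07:15-09:05, 11:20-11:55, 12:40-16:45.
Teo ∩ Ben ∩ Omar ∩ Zara: 07:15-08:20, 11:20-11:55, 12:40-16:45.
Teo ∩ Ben ∩ Omar ∩ Zara ∩ Maria: 07:15-08:20, 11:30-11:55, 12:40-16:45.
Teo ∩ Ben ∩ Omar ∩ Zara ∩ Maria ∩ Sven: 07:15-08:20, 11:30-11:55, 13:30-16:45.
Summing the common windows: 65 + 25 + 195 = 285 minutes.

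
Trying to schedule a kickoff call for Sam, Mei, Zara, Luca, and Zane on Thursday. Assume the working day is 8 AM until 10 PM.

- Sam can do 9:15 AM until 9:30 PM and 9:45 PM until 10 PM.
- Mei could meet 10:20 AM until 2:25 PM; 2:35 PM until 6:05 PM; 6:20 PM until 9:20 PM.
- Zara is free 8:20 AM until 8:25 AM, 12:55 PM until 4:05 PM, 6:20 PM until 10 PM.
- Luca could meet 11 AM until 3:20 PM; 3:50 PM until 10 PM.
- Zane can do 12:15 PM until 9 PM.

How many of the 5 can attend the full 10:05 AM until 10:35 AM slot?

Sam can make the full 10:05-10:35 slot — that's 1.

1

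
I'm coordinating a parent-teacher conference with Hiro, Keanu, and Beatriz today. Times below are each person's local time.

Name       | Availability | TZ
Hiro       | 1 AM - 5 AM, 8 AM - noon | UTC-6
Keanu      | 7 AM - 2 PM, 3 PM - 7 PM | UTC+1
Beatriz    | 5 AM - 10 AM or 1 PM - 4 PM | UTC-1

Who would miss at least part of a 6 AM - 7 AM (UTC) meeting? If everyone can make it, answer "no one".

Hiro in UTC: 07:00-11:00, 14:00-18:00 (add 6h to convert from UTC-6).
Keanu in UTC: 06:00-13:00, 14:00-18:00 (subtract 1h to convert from UTC+1).
Beatriz in UTC: 06:00-11:00, 14:00-17:00 (add 1h to convert from UTC-1).
Hiro: not fully free for 06:00-07:00. Keanu: free for 06:00-07:00. Beatriz: free for 06:00-07:00.

Hiro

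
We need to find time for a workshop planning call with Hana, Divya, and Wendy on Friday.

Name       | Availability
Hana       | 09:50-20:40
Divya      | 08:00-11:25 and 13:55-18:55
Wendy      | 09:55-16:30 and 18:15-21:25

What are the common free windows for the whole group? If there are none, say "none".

Hana ∩ Divya: 09:50-11:25, 13:55-18:55.
Hana ∩ Divya ∩ Wendy: 09:55-11:25, 13:55-16:30, 18:15-18:55.

09:55-11:25, 13:55-16:30, 18:15-18:55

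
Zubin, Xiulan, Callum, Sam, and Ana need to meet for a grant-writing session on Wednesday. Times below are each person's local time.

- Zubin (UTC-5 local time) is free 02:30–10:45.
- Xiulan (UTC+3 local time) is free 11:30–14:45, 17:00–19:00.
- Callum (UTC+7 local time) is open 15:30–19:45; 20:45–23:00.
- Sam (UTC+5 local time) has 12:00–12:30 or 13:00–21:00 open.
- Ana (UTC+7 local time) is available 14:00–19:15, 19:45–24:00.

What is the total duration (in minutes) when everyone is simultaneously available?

300

Zubin in UTC: 07:30-15:45 (add 5h to convert from UTC-5).
Xiulan in UTC: 08:30-11:45, 14:00-16:00 (subtract 3h to convert from UTC+3).
Callum in UTC: 08:30-12:45, 13:45-16:00 (subtract 7h to convert from UTC+7).
Sam in UTC: 07:00-07:30, 08:00-16:00 (subtract 5h to convert from UTC+5).
Ana in UTC: 07:00-12:15, 12:45-17:00 (subtract 7h to convert from UTC+7).
Zubin ∩ Xiulan: 08:30-11:45, 14:00-15:45.
Zubin ∩ Xiulan ∩ Callum: 08:30-11:45, 14:00-15:45.
Zubin ∩ Xiulan ∩ Callum ∩ Sam: 08:30-11:45, 14:00-15:45.
Zubin ∩ Xiulan ∩ Callum ∩ Sam ∩ Ana: 08:30-11:45, 14:00-15:45.
Summing the common windows: 195 + 105 = 300 minutes.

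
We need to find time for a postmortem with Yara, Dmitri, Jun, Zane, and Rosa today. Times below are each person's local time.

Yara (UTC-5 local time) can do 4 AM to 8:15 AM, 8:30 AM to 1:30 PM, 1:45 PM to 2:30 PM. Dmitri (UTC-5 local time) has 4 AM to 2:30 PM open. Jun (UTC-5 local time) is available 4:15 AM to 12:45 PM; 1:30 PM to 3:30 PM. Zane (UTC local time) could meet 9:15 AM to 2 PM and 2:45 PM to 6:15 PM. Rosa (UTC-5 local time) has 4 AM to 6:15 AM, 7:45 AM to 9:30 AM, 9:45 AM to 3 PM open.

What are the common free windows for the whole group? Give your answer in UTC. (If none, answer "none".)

Yara in UTC: 09:00-13:15, 13:30-18:30, 18:45-19:30 (add 5h to convert from UTC-5).
Dmitri in UTC: 09:00-19:30 (add 5h to convert from UTC-5).
Jun in UTC: 09:15-17:45, 18:30-20:30 (add 5h to convert from UTC-5).
Zane in UTC: 09:15-14:00, 14:45-18:15.
Rosa in UTC: 09:00-11:15, 12:45-14:30, 14:45-20:00 (add 5h to convert from UTC-5).
Yara ∩ Dmitri: 09:00-13:15, 13:30-18:30, 18:45-19:30.
Yara ∩ Dmitri ∩ Jun: 09:15-13:15, 13:30-17:45, 18:45-19:30.
Yara ∩ Dmitri ∩ Jun ∩ Zane: 09:15-13:15, 13:30-14:00, 14:45-17:45.
Yara ∩ Dmitri ∩ Jun ∩ Zane ∩ Rosa: 09:15-11:15, 12:45-13:15, 13:30-14:00, 14:45-17:45.
So the common availability across everyone is 09:15-11:15, 12:45-13:15, 13:30-14:00, 14:45-17:45.

09:15-11:15, 12:45-13:15, 13:30-14:00, 14:45-17:45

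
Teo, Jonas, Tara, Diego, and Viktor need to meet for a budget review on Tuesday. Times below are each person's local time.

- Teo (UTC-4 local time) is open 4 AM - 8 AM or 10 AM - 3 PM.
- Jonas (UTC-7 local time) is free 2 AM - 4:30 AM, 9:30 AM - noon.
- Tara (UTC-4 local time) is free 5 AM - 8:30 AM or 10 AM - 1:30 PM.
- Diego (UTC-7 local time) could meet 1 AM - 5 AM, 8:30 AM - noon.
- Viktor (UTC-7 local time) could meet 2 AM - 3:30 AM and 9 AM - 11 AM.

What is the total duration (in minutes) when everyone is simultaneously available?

Teo in UTC: 08:00-12:00, 14:00-19:00 (add 4h to convert from UTC-4).
Jonas in UTC: 09:00-11:30, 16:30-19:00 (add 7h to convert from UTC-7).
Tara in UTC: 09:00-12:30, 14:00-17:30 (add 4h to convert from UTC-4).
Diego in UTC: 08:00-12:00, 15:30-19:00 (add 7h to convert from UTC-7).
Viktor in UTC: 09:00-10:30, 16:00-18:00 (add 7h to convert from UTC-7).
Teo ∩ Jonas: 09:00-11:30, 16:30-19:00.
Teo ∩ Jonas ∩ Tara: 09:00-11:30, 16:30-17:30.
Teo ∩ Jonas ∩ Tara ∩ Diego: 09:00-11:30, 16:30-17:30.
Teo ∩ Jonas ∩ Tara ∩ Diego ∩ Viktor: 09:00-10:30, 16:30-17:30.
So the common availability across everyone is 09:00-10:30, 16:30-17:30.
Summing the common windows: 90 + 60 = 150 minutes.

150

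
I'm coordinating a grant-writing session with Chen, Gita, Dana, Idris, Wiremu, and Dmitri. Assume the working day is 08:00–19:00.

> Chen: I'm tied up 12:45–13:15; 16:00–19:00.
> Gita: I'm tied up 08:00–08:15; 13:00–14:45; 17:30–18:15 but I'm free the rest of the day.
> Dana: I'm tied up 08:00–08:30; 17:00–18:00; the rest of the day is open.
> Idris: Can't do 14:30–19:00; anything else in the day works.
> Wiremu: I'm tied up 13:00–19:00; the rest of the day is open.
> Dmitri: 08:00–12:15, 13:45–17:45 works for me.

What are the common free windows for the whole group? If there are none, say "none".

Chen free: 08:00-12:45, 13:15-16:00 (invert busy blocks within the working day).
Gita free: 08:15-13:00, 14:45-17:30, 18:15-19:00 (invert busy blocks within the working day).
Dana free: 08:30-17:00, 18:00-19:00 (invert busy blocks within the working day).
Idris free: 08:00-14:30 (invert busy blocks within the working day).
Wiremu free: 08:00-13:00 (invert busy blocks within the working day).
Dmitri free: 08:00-12:15, 13:45-17:45.
Chen ∩ Gita: 08:15-12:45, 14:45-16:00.
Chen ∩ Gita ∩ Dana: 08:30-12:45, 14:45-16:00.
Chen ∩ Gita ∩ Dana ∩ Idris: 08:30-12:45.
Chen ∩ Gita ∩ Dana ∩ Idris ∩ Wiremu: 08:30-12:45.
Chen ∩ Gita ∩ Dana ∩ Idris ∩ Wiremu ∩ Dmitri: 08:30-12:15.

08:30-12:15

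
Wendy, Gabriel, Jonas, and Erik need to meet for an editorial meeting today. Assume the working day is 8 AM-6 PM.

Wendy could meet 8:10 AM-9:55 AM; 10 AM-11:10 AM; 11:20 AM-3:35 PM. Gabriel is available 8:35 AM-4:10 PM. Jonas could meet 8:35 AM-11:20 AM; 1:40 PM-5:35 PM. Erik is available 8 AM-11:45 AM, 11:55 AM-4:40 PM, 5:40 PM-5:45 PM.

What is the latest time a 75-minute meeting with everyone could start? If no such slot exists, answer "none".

Wendy ∩ Gabriel: 08:35-09:55, 10:00-11:10, 11:20-15:35.
Wendy ∩ Gabriel ∩ Jonas: 08:35-09:55, 10:00-11:10, 13:40-15:35.
Wendy ∩ Gabriel ∩ Jonas ∩ Erik: 08:35-09:55, 10:00-11:10, 13:40-15:35.
The last common window of at least 75 minutes is 13:40-15:35; a 75-minute meeting can start as late as 14:20 and still end by 15:35.

14:20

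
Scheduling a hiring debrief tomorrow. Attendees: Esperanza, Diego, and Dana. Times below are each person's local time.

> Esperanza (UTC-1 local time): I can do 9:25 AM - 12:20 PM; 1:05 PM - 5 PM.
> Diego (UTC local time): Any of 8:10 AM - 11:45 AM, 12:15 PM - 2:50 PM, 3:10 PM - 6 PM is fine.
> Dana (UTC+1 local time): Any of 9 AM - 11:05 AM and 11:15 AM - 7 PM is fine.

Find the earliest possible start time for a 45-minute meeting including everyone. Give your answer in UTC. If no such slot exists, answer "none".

10:25

Esperanza in UTC: 10:25-13:20, 14:05-18:00 (add 1h to convert from UTC-1).
Diego in UTC: 08:10-11:45, 12:15-14:50, 15:10-18:00.
Dana in UTC: 08:00-10:05, 10:15-18:00 (subtract 1h to convert from UTC+1).
Esperanza ∩ Diego: 10:25-11:45, 12:15-13:20, 14:05-14:50, 15:10-18:00.
Esperanza ∩ Diego ∩ Dana: 10:25-11:45, 12:15-13:20, 14:05-14:50, 15:10-18:00.
The first common window of at least 45 minutes is 10:25-11:45, so the earliest start is 10:25.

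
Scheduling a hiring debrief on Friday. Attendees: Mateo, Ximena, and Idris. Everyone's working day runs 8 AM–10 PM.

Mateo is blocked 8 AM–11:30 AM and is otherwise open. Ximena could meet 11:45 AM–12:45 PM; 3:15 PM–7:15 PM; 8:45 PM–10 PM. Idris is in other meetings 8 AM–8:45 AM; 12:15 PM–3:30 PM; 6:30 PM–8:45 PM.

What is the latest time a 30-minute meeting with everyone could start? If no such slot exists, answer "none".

Mateo free: 11:30-22:00 (invert busy blocks within the working day).
Ximena free: 11:45-12:45, 15:15-19:15, 20:45-22:00.
Idris free: 08:45-12:15, 15:30-18:30, 20:45-22:00 (invert busy blocks within the working day).
Mateo ∩ Ximena: 11:45-12:45, 15:15-19:15, 20:45-22:00.
Mateo ∩ Ximena ∩ Idris: 11:45-12:15, 15:30-18:30, 20:45-22:00.
The last common window of at least 30 minutes is 20:45-22:00; a 30-minute meeting can start as late as 21:30 and still end by 22:00.

21:30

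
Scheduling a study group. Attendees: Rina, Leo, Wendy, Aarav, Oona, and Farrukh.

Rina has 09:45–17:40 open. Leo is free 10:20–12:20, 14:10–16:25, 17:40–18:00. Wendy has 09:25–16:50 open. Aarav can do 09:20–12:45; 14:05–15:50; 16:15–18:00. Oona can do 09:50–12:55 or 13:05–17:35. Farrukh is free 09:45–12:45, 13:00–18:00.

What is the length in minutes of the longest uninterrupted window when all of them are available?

120

Rina ∩ Leo: 10:20-12:20, 14:10-16:25.
Rina ∩ Leo ∩ Wendy: 10:20-12:20, 14:10-16:25.
Rina ∩ Leo ∩ Wendy ∩ Aarav: 10:20-12:20, 14:10-15:50, 16:15-16:25.
Rina ∩ Leo ∩ Wendy ∩ Aarav ∩ Oona: 10:20-12:20, 14:10-15:50, 16:15-16:25.
Rina ∩ Leo ∩ Wendy ∩ Aarav ∩ Oona ∩ Farrukh: 10:20-12:20, 14:10-15:50, 16:15-16:25.
So the common availability across everyone is 10:20-12:20, 14:10-15:50, 16:15-16:25.
The longest is 10:20-12:20 at 120 minutes.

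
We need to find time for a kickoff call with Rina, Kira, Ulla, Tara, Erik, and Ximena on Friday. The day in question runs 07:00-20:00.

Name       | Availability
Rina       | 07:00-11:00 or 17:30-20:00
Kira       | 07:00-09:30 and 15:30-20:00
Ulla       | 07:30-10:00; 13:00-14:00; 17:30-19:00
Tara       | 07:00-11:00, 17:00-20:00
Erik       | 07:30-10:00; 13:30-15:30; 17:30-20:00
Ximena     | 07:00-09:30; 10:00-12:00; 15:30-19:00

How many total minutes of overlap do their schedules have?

210

Rina ∩ Kira: 07:00-09:30, 17:30-20:00.
Rina ∩ Kira ∩ Ulla: 07:30-09:30, 17:30-19:00.
Rina ∩ Kira ∩ Ulla ∩ Tara: 07:30-09:30, 17:30-19:00.
Rina ∩ Kira ∩ Ulla ∩ Tara ∩ Erik: 07:30-09:30, 17:30-19:00.
Rina ∩ Kira ∩ Ulla ∩ Tara ∩ Erik ∩ Ximena: 07:30-09:30, 17:30-19:00.
Summing the common windows: 120 + 90 = 210 minutes.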